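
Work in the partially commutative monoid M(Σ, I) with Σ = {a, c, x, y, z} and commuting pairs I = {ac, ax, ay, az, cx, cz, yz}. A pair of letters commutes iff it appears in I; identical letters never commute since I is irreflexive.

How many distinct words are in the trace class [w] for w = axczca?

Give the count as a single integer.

0(a) covers ∅
1(x) covers ∅
2(c) covers ∅
3(z) covers 1:x
4(c) covers 2:c
5(a) covers 0:a
floor of heap: 0:a, 1:x, 2:c
completions by unplaced set U, small U first (add the entries for U minus each lowest piece of U):
  |U|=1: {3}:1  {4}:1  {5}:1
  |U|=2: {0,5}:1  {1,3}:1  {2,4}:1  {3,4}:2  {3,5}:2  {4,5}:2
  |U|=3: {0,3,5}:3  {0,4,5}:3  {1,3,4}:3  {1,3,5}:3  {2,3,4}:3  {2,4,5}:3  {3,4,5}:6
  |U|=4: {0,1,3,5}:6  {0,2,4,5}:6  {0,3,4,5}:12  {1,2,3,4}:6  {1,3,4,5}:12  {2,3,4,5}:12
  start at 0(a): 30
  start at 1(x): 30
  start at 2(c): 30
sum over floor = 90

90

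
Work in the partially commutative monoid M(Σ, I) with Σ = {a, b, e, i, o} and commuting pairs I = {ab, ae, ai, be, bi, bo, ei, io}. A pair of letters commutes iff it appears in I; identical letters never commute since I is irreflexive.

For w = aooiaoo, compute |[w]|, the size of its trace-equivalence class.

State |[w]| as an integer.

0(a) covers ∅
1(o) covers 0:a
2(o) covers 1:o
3(i) covers ∅
4(a) covers 2:o
5(o) covers 4:a
6(o) covers 5:o
floor of heap: 0:a, 3:i
completions by unplaced set U, small U first (add the entries for U minus each lowest piece of U):
  |U|=1: {3}:1  {6}:1
  |U|=2: {3,6}:2  {5,6}:1
  |U|=3: {3,5,6}:3  {4,5,6}:1
  |U|=4: {2,4,5,6}:1  {3,4,5,6}:4
  |U|=5: {1,2,4,5,6}:1  {2,3,4,5,6}:5
  start at 0(a): 6
  start at 3(i): 1
sum over floor = 7

7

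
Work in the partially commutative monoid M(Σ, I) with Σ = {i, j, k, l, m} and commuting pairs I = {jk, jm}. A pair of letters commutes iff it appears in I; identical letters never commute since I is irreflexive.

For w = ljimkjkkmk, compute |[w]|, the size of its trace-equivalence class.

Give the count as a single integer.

#0=l has no predecessor
#1=j depends on [0:l]
#2=i depends on [1:j]
#3=m depends on [2:i]
#4=k depends on [3:m]
#5=j depends on [2:i]
#6=k depends on [4:k]
#7=k depends on [6:k]
#8=m depends on [7:k]
#9=k depends on [8:m]
sources: [0:l]
N(rest) = Σ N(rest − s) over sources s of rest; N(one piece) = 1:
  size 1 → [5]=1  [9]=1
  size 2 → [5,9]=2  [8,9]=1
  size 3 → [5,8,9]=3  [7,8,9]=1
  size 4 → [5,7,8,9]=4  [6,7,8,9]=1
  size 5 → [4,6,7,8,9]=1  [5,6,7,8,9]=5
  size 6 → [3,4,6,7,8,9]=1  [4,5,6,7,8,9]=6
  size 7 → [3,4,5,6,7,8,9]=7
  size 8 → [2,3,4,5,6,7,8,9]=7
  first=0(l) contributes 7

7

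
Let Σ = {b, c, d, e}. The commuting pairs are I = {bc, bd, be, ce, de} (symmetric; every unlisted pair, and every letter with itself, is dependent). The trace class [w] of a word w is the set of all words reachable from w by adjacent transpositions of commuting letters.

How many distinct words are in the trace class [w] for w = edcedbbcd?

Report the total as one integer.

756

drop 0:e onto floor
drop 1:d onto floor
drop 2:c onto {1:d}
drop 3:e onto {0:e}
drop 4:d onto {2:c}
drop 5:b onto floor
drop 6:b onto {5:b}
drop 7:c onto {4:d}
drop 8:d onto {7:c}
ground layer = {0:e, 1:d, 5:b}
drop-orders for the pieces not yet dropped (sum over which currently-grounded one goes next):
  1 to go: {3} 1  {6} 1  {8} 1
  2 to go: {0,3} 1  {3,6} 2  {3,8} 2  {5,6} 1  {6,8} 2  {7,8} 1
  3 to go: {0,3,6} 3  {0,3,8} 3  {3,5,6} 3  {3,6,8} 6  {3,7,8} 3  {4,7,8} 1  {5,6,8} 3  {6,7,8} 3
  4 to go: {0,3,5,6} 6  {0,3,6,8} 12  {0,3,7,8} 6  {2,4,7,8} 1  {3,4,7,8} 4  {3,5,6,8} 12  {3,6,7,8} 12  {4,6,7,8} 4  {5,6,7,8} 6
  5 to go: {0,3,4,7,8} 10  {0,3,5,6,8} 30  {0,3,6,7,8} 30  {1,2,4,7,8} 1  {2,3,4,7,8} 5  {2,4,6,7,8} 5  {3,4,6,7,8} 20  {3,5,6,7,8} 30  {4,5,6,7,8} 10
  6 to go: {0,2,3,4,7,8} 15  {0,3,4,6,7,8} 60  {0,3,5,6,7,8} 90  {1,2,3,4,7,8} 6  {1,2,4,6,7,8} 6  {2,3,4,6,7,8} 30  {2,4,5,6,7,8} 15  {3,4,5,6,7,8} 60
  7 to go: {0,1,2,3,4,7,8} 21  {0,2,3,4,6,7,8} 105  {0,3,4,5,6,7,8} 210  {1,2,3,4,6,7,8} 42  {1,2,4,5,6,7,8} 21  {2,3,4,5,6,7,8} 105
  if 0:e drops first: 168 orders
  if 1:d drops first: 420 orders
  if 5:b drops first: 168 orders
heap linearizations: 756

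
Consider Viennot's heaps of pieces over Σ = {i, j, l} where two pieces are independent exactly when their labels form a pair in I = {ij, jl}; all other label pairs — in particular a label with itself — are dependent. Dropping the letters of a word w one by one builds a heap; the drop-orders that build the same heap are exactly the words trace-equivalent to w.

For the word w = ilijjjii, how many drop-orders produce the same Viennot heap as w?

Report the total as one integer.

56

#0=i has no predecessor
#1=l depends on [0:i]
#2=i depends on [1:l]
#3=j has no predecessor
#4=j depends on [3:j]
#5=j depends on [4:j]
#6=i depends on [2:i]
#7=i depends on [6:i]
sources: [0:i, 3:j]
N(rest) = Σ N(rest − s) over sources s of rest; N(one piece) = 1:
  size 1 → [5]=1  [7]=1
  size 2 → [4,5]=1  [5,7]=2  [6,7]=1
  size 3 → [2,6,7]=1  [3,4,5]=1  [4,5,7]=3  [5,6,7]=3
  size 4 → [1,2,6,7]=1  [2,5,6,7]=4  [3,4,5,7]=4  [4,5,6,7]=6
  size 5 → [0,1,2,6,7]=1  [1,2,5,6,7]=5  [2,4,5,6,7]=10  [3,4,5,6,7]=10
  size 6 → [0,1,2,5,6,7]=6  [1,2,4,5,6,7]=15  [2,3,4,5,6,7]=20
  first=0(i) contributes 35
  first=3(j) contributes 21
|[w]| = 56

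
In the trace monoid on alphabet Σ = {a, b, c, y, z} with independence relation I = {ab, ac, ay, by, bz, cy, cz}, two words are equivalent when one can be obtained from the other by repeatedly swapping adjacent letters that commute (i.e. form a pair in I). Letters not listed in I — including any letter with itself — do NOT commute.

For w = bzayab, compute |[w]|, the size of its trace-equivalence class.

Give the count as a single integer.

#0=b has no predecessor
#1=z has no predecessor
#2=a depends on [1:z]
#3=y depends on [1:z]
#4=a depends on [2:a]
#5=b depends on [0:b]
sources: [0:b, 1:z]
N(rest) = Σ N(rest − s) over sources s of rest; N(one piece) = 1:
  size 1 → [3]=1  [4]=1  [5]=1
  size 2 → [0,5]=1  [2,4]=1  [3,4]=2  [3,5]=2  [4,5]=2
  size 3 → [0,3,5]=3  [0,4,5]=3  [2,3,4]=3  [2,4,5]=3  [3,4,5]=6
  size 4 → [0,2,4,5]=6  [0,3,4,5]=12  [1,2,3,4]=3  [2,3,4,5]=12
  first=0(b) contributes 15
  first=1(z) contributes 30
|[w]| = 45

45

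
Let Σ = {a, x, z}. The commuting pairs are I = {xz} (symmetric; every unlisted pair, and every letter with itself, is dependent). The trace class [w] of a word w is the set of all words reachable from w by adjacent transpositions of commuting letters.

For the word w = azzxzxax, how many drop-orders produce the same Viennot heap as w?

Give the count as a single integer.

10

0(a) covers ∅
1(z) covers 0:a
2(z) covers 1:z
3(x) covers 0:a
4(z) covers 2:z
5(x) covers 3:x
6(a) covers 4:z, 5:x
7(x) covers 6:a
floor of heap: 0:a
completions by unplaced set U, small U first (add the entries for U minus each lowest piece of U):
  |U|=1: {7}:1
  |U|=2: {6,7}:1
  |U|=3: {4,6,7}:1  {5,6,7}:1
  |U|=4: {2,4,6,7}:1  {3,5,6,7}:1  {4,5,6,7}:2
  |U|=5: {1,2,4,6,7}:1  {2,4,5,6,7}:3  {3,4,5,6,7}:3
  |U|=6: {1,2,4,5,6,7}:4  {2,3,4,5,6,7}:6
  start at 0(a): 10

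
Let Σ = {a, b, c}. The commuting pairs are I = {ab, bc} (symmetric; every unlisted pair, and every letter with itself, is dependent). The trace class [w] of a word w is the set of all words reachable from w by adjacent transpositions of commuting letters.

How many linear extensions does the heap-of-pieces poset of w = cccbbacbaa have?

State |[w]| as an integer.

0(c) covers ∅
1(c) covers 0:c
2(c) covers 1:c
3(b) covers ∅
4(b) covers 3:b
5(a) covers 2:c
6(c) covers 5:a
7(b) covers 4:b
8(a) covers 6:c
9(a) covers 8:a
floor of heap: 0:c, 3:b
completions by unplaced set U, small U first (add the entries for U minus each lowest piece of U):
  |U|=1: {7}:1  {9}:1
  |U|=2: {4,7}:1  {7,9}:2  {8,9}:1
  |U|=3: {3,4,7}:1  {4,7,9}:3  {6,8,9}:1  {7,8,9}:3
  |U|=4: {3,4,7,9}:4  {4,7,8,9}:6  {5,6,8,9}:1  {6,7,8,9}:4
  |U|=5: {2,5,6,8,9}:1  {3,4,7,8,9}:10  {4,6,7,8,9}:10  {5,6,7,8,9}:5
  |U|=6: {1,2,5,6,8,9}:1  {2,5,6,7,8,9}:6  {3,4,6,7,8,9}:20  {4,5,6,7,8,9}:15
  |U|=7: {0,1,2,5,6,8,9}:1  {1,2,5,6,7,8,9}:7  {2,4,5,6,7,8,9}:21  {3,4,5,6,7,8,9}:35
  |U|=8: {0,1,2,5,6,7,8,9}:8  {1,2,4,5,6,7,8,9}:28  {2,3,4,5,6,7,8,9}:56
  start at 0(c): 84
  start at 3(b): 36
sum over floor = 120

120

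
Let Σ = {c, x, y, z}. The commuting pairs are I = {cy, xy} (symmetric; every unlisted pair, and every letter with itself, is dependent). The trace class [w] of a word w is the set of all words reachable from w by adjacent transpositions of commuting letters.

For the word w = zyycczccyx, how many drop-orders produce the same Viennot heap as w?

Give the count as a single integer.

#0=z has no predecessor
#1=y depends on [0:z]
#2=y depends on [1:y]
#3=c depends on [0:z]
#4=c depends on [3:c]
#5=z depends on [2:y, 4:c]
#6=c depends on [5:z]
#7=c depends on [6:c]
#8=y depends on [5:z]
#9=x depends on [7:c]
sources: [0:z]
N(rest) = Σ N(rest − s) over sources s of rest; N(one piece) = 1:
  size 1 → [8]=1  [9]=1
  size 2 → [7,9]=1  [8,9]=2
  size 3 → [6,7,9]=1  [7,8,9]=3
  size 4 → [6,7,8,9]=4
  size 5 → [5,6,7,8,9]=4
  size 6 → [2,5,6,7,8,9]=4  [4,5,6,7,8,9]=4
  size 7 → [1,2,5,6,7,8,9]=4  [2,4,5,6,7,8,9]=8  [3,4,5,6,7,8,9]=4
  size 8 → [1,2,4,5,6,7,8,9]=12  [2,3,4,5,6,7,8,9]=12
  first=0(z) contributes 24

24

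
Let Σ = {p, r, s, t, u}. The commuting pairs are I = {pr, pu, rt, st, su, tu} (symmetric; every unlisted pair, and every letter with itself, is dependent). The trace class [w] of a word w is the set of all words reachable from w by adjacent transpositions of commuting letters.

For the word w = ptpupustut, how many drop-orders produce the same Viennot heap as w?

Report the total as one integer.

360

drop 0:p onto floor
drop 1:t onto {0:p}
drop 2:p onto {1:t}
drop 3:u onto floor
drop 4:p onto {2:p}
drop 5:u onto {3:u}
drop 6:s onto {4:p}
drop 7:t onto {4:p}
drop 8:u onto {5:u}
drop 9:t onto {7:t}
ground layer = {0:p, 3:u}
drop-orders for the pieces not yet dropped (sum over which currently-grounded one goes next):
  1 to go: {6} 1  {8} 1  {9} 1
  2 to go: {5,8} 1  {6,8} 2  {6,9} 2  {7,9} 1  {8,9} 2
  3 to go: {3,5,8} 1  {5,6,8} 3  {5,8,9} 3  {6,7,9} 3  {6,8,9} 6  {7,8,9} 3
  4 to go: {3,5,6,8} 4  {3,5,8,9} 4  {4,6,7,9} 3  {5,6,8,9} 12  {5,7,8,9} 6  {6,7,8,9} 12
  5 to go: {2,4,6,7,9} 3  {3,5,6,8,9} 20  {3,5,7,8,9} 10  {4,6,7,8,9} 15  {5,6,7,8,9} 30
  6 to go: {1,2,4,6,7,9} 3  {2,4,6,7,8,9} 18  {3,5,6,7,8,9} 60  {4,5,6,7,8,9} 45
  7 to go: {0,1,2,4,6,7,9} 3  {1,2,4,6,7,8,9} 21  {2,4,5,6,7,8,9} 63  {3,4,5,6,7,8,9} 105
  8 to go: {0,1,2,4,6,7,8,9} 24  {1,2,4,5,6,7,8,9} 84  {2,3,4,5,6,7,8,9} 168
  if 0:p drops first: 252 orders
  if 3:u drops first: 108 orders
heap linearizations: 360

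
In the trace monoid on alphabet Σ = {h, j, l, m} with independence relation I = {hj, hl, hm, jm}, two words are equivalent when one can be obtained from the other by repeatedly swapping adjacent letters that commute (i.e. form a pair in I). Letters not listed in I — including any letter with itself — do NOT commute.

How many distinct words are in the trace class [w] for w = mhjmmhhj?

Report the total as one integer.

560

0(m) covers ∅
1(h) covers ∅
2(j) covers ∅
3(m) covers 0:m
4(m) covers 3:m
5(h) covers 1:h
6(h) covers 5:h
7(j) covers 2:j
floor of heap: 0:m, 1:h, 2:j
completions by unplaced set U, small U first (add the entries for U minus each lowest piece of U):
  |U|=1: {4}:1  {6}:1  {7}:1
  |U|=2: {2,7}:1  {3,4}:1  {4,6}:2  {4,7}:2  {5,6}:1  {6,7}:2
  |U|=3: {0,3,4}:1  {1,5,6}:1  {2,4,7}:3  {2,6,7}:3  {3,4,6}:3  {3,4,7}:3  {4,5,6}:3  {4,6,7}:6  {5,6,7}:3
  |U|=4: {0,3,4,6}:4  {0,3,4,7}:4  {1,4,5,6}:4  {1,5,6,7}:4  {2,3,4,7}:6  {2,4,6,7}:12  {2,5,6,7}:6  {3,4,5,6}:6  {3,4,6,7}:12  {4,5,6,7}:12
  |U|=5: {0,2,3,4,7}:10  {0,3,4,5,6}:10  {0,3,4,6,7}:20  {1,2,5,6,7}:10  {1,3,4,5,6}:10  {1,4,5,6,7}:20  {2,3,4,6,7}:30  {2,4,5,6,7}:30  {3,4,5,6,7}:30
  |U|=6: {0,1,3,4,5,6}:20  {0,2,3,4,6,7}:60  {0,3,4,5,6,7}:60  {1,2,4,5,6,7}:60  {1,3,4,5,6,7}:60  {2,3,4,5,6,7}:90
  start at 0(m): 210
  start at 1(h): 210
  start at 2(j): 140
sum over floor = 560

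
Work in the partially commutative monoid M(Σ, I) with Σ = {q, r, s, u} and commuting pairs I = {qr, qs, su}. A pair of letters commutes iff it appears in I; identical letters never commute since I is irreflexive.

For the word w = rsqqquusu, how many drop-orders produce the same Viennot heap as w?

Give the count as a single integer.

piece 0:r — minimal
piece 1:s rests on {0:r}
piece 2:q — minimal
piece 3:q rests on {2:q}
piece 4:q rests on {3:q}
piece 5:u rests on {0:r, 4:q}
piece 6:u rests on {5:u}
piece 7:s rests on {1:s}
piece 8:u rests on {6:u}
minimal pieces: {0:r, 2:q}
ways to finish when only these pieces remain (= sum over removing one remaining piece with nothing left below it):
  1 left: {7}→1  {8}→1
  2 left: {1,7}→1  {6,8}→1  {7,8}→2
  3 left: {1,7,8}→3  {5,6,8}→1  {6,7,8}→3
  4 left: {1,6,7,8}→6  {4,5,6,8}→1  {5,6,7,8}→4
  5 left: {1,5,6,7,8}→10  {3,4,5,6,8}→1  {4,5,6,7,8}→5
  6 left: {0,1,5,6,7,8}→10  {1,4,5,6,7,8}→15  {2,3,4,5,6,8}→1  {3,4,5,6,7,8}→6
  7 left: {0,1,4,5,6,7,8}→25  {1,3,4,5,6,7,8}→21  {2,3,4,5,6,7,8}→7
  placing 0:r first → 28 extensions
  placing 2:q first → 46 extensions
total linear extensions = 74

74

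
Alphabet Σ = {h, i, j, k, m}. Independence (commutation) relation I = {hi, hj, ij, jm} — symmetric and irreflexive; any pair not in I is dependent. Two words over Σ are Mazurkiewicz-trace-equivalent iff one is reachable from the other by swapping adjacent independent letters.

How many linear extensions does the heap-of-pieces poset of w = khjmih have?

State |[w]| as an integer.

10

drop 0:k onto floor
drop 1:h onto {0:k}
drop 2:j onto {0:k}
drop 3:m onto {1:h}
drop 4:i onto {3:m}
drop 5:h onto {3:m}
ground layer = {0:k}
drop-orders for the pieces not yet dropped (sum over which currently-grounded one goes next):
  1 to go: {2} 1  {4} 1  {5} 1
  2 to go: {2,4} 2  {2,5} 2  {4,5} 2
  3 to go: {2,4,5} 6  {3,4,5} 2
  4 to go: {1,3,4,5} 2  {2,3,4,5} 8
  if 0:k drops first: 10 orders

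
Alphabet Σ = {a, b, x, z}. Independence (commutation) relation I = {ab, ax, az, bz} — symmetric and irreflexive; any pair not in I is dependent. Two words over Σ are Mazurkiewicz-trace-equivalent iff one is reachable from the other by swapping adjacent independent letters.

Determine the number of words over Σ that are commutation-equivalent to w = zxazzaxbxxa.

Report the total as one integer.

0(z) covers ∅
1(x) covers 0:z
2(a) covers ∅
3(z) covers 1:x
4(z) covers 3:z
5(a) covers 2:a
6(x) covers 4:z
7(b) covers 6:x
8(x) covers 7:b
9(x) covers 8:x
10(a) covers 5:a
floor of heap: 0:z, 2:a
completions by unplaced set U, small U first (add the entries for U minus each lowest piece of U):
  |U|=1: {9}:1  {10}:1
  |U|=2: {5,10}:1  {8,9}:1  {9,10}:2
  |U|=3: {2,5,10}:1  {5,9,10}:3  {7,8,9}:1  {8,9,10}:3
  |U|=4: {2,5,9,10}:4  {5,8,9,10}:6  {6,7,8,9}:1  {7,8,9,10}:4
  |U|=5: {2,5,8,9,10}:10  {4,6,7,8,9}:1  {5,7,8,9,10}:10  {6,7,8,9,10}:5
  |U|=6: {2,5,7,8,9,10}:20  {3,4,6,7,8,9}:1  {4,6,7,8,9,10}:6  {5,6,7,8,9,10}:15
  |U|=7: {1,3,4,6,7,8,9}:1  {2,5,6,7,8,9,10}:35  {3,4,6,7,8,9,10}:7  {4,5,6,7,8,9,10}:21
  |U|=8: {0,1,3,4,6,7,8,9}:1  {1,3,4,6,7,8,9,10}:8  {2,4,5,6,7,8,9,10}:56  {3,4,5,6,7,8,9,10}:28
  |U|=9: {0,1,3,4,6,7,8,9,10}:9  {1,3,4,5,6,7,8,9,10}:36  {2,3,4,5,6,7,8,9,10}:84
  start at 0(z): 120
  start at 2(a): 45
sum over floor = 165

165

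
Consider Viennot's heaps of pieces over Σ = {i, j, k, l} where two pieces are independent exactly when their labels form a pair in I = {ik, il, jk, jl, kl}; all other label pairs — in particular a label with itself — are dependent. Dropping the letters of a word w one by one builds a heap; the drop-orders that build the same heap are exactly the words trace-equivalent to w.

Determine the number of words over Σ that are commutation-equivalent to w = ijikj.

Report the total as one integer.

#0=i has no predecessor
#1=j depends on [0:i]
#2=i depends on [1:j]
#3=k has no predecessor
#4=j depends on [2:i]
sources: [0:i, 3:k]
N(rest) = Σ N(rest − s) over sources s of rest; N(one piece) = 1:
  size 1 → [3]=1  [4]=1
  size 2 → [2,4]=1  [3,4]=2
  size 3 → [1,2,4]=1  [2,3,4]=3
  first=0(i) contributes 4
  first=3(k) contributes 1
|[w]| = 5

5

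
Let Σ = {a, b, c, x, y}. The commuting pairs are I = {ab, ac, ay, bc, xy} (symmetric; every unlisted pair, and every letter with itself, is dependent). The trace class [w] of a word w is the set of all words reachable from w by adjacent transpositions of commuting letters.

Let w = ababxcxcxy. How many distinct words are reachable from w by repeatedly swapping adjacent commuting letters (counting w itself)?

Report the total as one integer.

piece 0:a — minimal
piece 1:b — minimal
piece 2:a rests on {0:a}
piece 3:b rests on {1:b}
piece 4:x rests on {2:a, 3:b}
piece 5:c rests on {4:x}
piece 6:x rests on {5:c}
piece 7:c rests on {6:x}
piece 8:x rests on {7:c}
piece 9:y rests on {7:c}
minimal pieces: {0:a, 1:b}
ways to finish when only these pieces remain (= sum over removing one remaining piece with nothing left below it):
  1 left: {8}→1  {9}→1
  2 left: {8,9}→2
  3 left: {7,8,9}→2
  4 left: {6,7,8,9}→2
  5 left: {5,6,7,8,9}→2
  6 left: {4,5,6,7,8,9}→2
  7 left: {2,4,5,6,7,8,9}→2  {3,4,5,6,7,8,9}→2
  8 left: {0,2,4,5,6,7,8,9}→2  {1,3,4,5,6,7,8,9}→2  {2,3,4,5,6,7,8,9}→4
  placing 0:a first → 6 extensions
  placing 1:b first → 6 extensions
total linear extensions = 12

12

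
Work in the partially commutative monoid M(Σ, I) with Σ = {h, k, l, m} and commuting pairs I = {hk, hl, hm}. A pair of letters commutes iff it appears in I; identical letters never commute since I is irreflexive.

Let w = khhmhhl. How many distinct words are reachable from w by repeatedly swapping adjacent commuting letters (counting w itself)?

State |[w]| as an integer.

drop 0:k onto floor
drop 1:h onto floor
drop 2:h onto {1:h}
drop 3:m onto {0:k}
drop 4:h onto {2:h}
drop 5:h onto {4:h}
drop 6:l onto {3:m}
ground layer = {0:k, 1:h}
drop-orders for the pieces not yet dropped (sum over which currently-grounded one goes next):
  1 to go: {5} 1  {6} 1
  2 to go: {3,6} 1  {4,5} 1  {5,6} 2
  3 to go: {0,3,6} 1  {2,4,5} 1  {3,5,6} 3  {4,5,6} 3
  4 to go: {0,3,5,6} 4  {1,2,4,5} 1  {2,4,5,6} 4  {3,4,5,6} 6
  5 to go: {0,3,4,5,6} 10  {1,2,4,5,6} 5  {2,3,4,5,6} 10
  if 0:k drops first: 15 orders
  if 1:h drops first: 20 orders
heap linearizations: 35

35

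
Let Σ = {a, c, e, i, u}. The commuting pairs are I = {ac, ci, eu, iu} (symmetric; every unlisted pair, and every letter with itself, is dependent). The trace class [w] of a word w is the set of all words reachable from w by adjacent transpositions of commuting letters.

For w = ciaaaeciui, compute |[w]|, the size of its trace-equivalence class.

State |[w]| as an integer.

30

0(c) covers ∅
1(i) covers ∅
2(a) covers 1:i
3(a) covers 2:a
4(a) covers 3:a
5(e) covers 0:c, 4:a
6(c) covers 5:e
7(i) covers 5:e
8(u) covers 6:c
9(i) covers 7:i
floor of heap: 0:c, 1:i
completions by unplaced set U, small U first (add the entries for U minus each lowest piece of U):
  |U|=1: {8}:1  {9}:1
  |U|=2: {6,8}:1  {7,9}:1  {8,9}:2
  |U|=3: {6,8,9}:3  {7,8,9}:3
  |U|=4: {6,7,8,9}:6
  |U|=5: {5,6,7,8,9}:6
  |U|=6: {0,5,6,7,8,9}:6  {4,5,6,7,8,9}:6
  |U|=7: {0,4,5,6,7,8,9}:12  {3,4,5,6,7,8,9}:6
  |U|=8: {0,3,4,5,6,7,8,9}:18  {2,3,4,5,6,7,8,9}:6
  start at 0(c): 6
  start at 1(i): 24
sum over floor = 30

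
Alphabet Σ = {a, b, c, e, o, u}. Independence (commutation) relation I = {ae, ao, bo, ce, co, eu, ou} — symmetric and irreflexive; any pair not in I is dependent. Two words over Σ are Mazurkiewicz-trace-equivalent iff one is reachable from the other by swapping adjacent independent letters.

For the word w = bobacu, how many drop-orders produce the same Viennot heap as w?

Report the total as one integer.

drop 0:b onto floor
drop 1:o onto floor
drop 2:b onto {0:b}
drop 3:a onto {2:b}
drop 4:c onto {3:a}
drop 5:u onto {4:c}
ground layer = {0:b, 1:o}
drop-orders for the pieces not yet dropped (sum over which currently-grounded one goes next):
  1 to go: {1} 1  {5} 1
  2 to go: {1,5} 2  {4,5} 1
  3 to go: {1,4,5} 3  {3,4,5} 1
  4 to go: {1,3,4,5} 4  {2,3,4,5} 1
  if 0:b drops first: 5 orders
  if 1:o drops first: 1 orders
heap linearizations: 6

6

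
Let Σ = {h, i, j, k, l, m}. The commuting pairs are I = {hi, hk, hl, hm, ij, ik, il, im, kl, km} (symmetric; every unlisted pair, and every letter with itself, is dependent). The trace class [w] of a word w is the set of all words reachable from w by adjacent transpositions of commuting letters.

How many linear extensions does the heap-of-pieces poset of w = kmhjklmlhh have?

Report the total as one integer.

0(k) covers ∅
1(m) covers ∅
2(h) covers ∅
3(j) covers 0:k, 1:m, 2:h
4(k) covers 3:j
5(l) covers 3:j
6(m) covers 5:l
7(l) covers 6:m
8(h) covers 3:j
9(h) covers 8:h
floor of heap: 0:k, 1:m, 2:h
completions by unplaced set U, small U first (add the entries for U minus each lowest piece of U):
  |U|=1: {4}:1  {7}:1  {9}:1
  |U|=2: {4,7}:2  {4,9}:2  {6,7}:1  {7,9}:2  {8,9}:1
  |U|=3: {4,6,7}:3  {4,7,9}:6  {4,8,9}:3  {5,6,7}:1  {6,7,9}:3  {7,8,9}:3
  |U|=4: {4,5,6,7}:4  {4,6,7,9}:12  {4,7,8,9}:12  {5,6,7,9}:4  {6,7,8,9}:6
  |U|=5: {4,5,6,7,9}:20  {4,6,7,8,9}:30  {5,6,7,8,9}:10
  |U|=6: {4,5,6,7,8,9}:60
  |U|=7: {3,4,5,6,7,8,9}:60
  |U|=8: {0,3,4,5,6,7,8,9}:60  {1,3,4,5,6,7,8,9}:60  {2,3,4,5,6,7,8,9}:60
  start at 0(k): 120
  start at 1(m): 120
  start at 2(h): 120
sum over floor = 360

360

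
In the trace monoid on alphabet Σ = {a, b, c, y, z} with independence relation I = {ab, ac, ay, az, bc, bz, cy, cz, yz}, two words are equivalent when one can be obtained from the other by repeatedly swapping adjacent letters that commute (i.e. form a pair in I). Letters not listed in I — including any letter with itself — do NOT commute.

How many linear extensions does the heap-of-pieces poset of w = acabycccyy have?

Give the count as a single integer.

3150

piece 0:a — minimal
piece 1:c — minimal
piece 2:a rests on {0:a}
piece 3:b — minimal
piece 4:y rests on {3:b}
piece 5:c rests on {1:c}
piece 6:c rests on {5:c}
piece 7:c rests on {6:c}
piece 8:y rests on {4:y}
piece 9:y rests on {8:y}
minimal pieces: {0:a, 1:c, 3:b}
ways to finish when only these pieces remain (= sum over removing one remaining piece with nothing left below it):
  1 left: {2}→1  {7}→1  {9}→1
  2 left: {0,2}→1  {2,7}→2  {2,9}→2  {6,7}→1  {7,9}→2  {8,9}→1
  3 left: {0,2,7}→3  {0,2,9}→3  {2,6,7}→3  {2,7,9}→6  {2,8,9}→3  {4,8,9}→1  {5,6,7}→1  {6,7,9}→3  {7,8,9}→3
  4 left: {0,2,6,7}→6  {0,2,7,9}→12  {0,2,8,9}→6  {1,5,6,7}→1  {2,4,8,9}→4  {2,5,6,7}→4  {2,6,7,9}→12  {2,7,8,9}→12  {3,4,8,9}→1  {4,7,8,9}→4  {5,6,7,9}→4  {6,7,8,9}→6
  5 left: {0,2,4,8,9}→10  {0,2,5,6,7}→10  {0,2,6,7,9}→30  {0,2,7,8,9}→30  {1,2,5,6,7}→5  {1,5,6,7,9}→5  {2,3,4,8,9}→5  {2,4,7,8,9}→20  {2,5,6,7,9}→20  {2,6,7,8,9}→30  {3,4,7,8,9}→5  {4,6,7,8,9}→10  {5,6,7,8,9}→10
  6 left: {0,1,2,5,6,7}→15  {0,2,3,4,8,9}→15  {0,2,4,7,8,9}→60  {0,2,5,6,7,9}→60  {0,2,6,7,8,9}→90  {1,2,5,6,7,9}→30  {1,5,6,7,8,9}→15  {2,3,4,7,8,9}→30  {2,4,6,7,8,9}→60  {2,5,6,7,8,9}→60  {3,4,6,7,8,9}→15  {4,5,6,7,8,9}→20
  7 left: {0,1,2,5,6,7,9}→105  {0,2,3,4,7,8,9}→105  {0,2,4,6,7,8,9}→210  {0,2,5,6,7,8,9}→210  {1,2,5,6,7,8,9}→105  {1,4,5,6,7,8,9}→35  {2,3,4,6,7,8,9}→105  {2,4,5,6,7,8,9}→140  {3,4,5,6,7,8,9}→35
  8 left: {0,1,2,5,6,7,8,9}→420  {0,2,3,4,6,7,8,9}→420  {0,2,4,5,6,7,8,9}→560  {1,2,4,5,6,7,8,9}→280  {1,3,4,5,6,7,8,9}→70  {2,3,4,5,6,7,8,9}→280
  placing 0:a first → 630 extensions
  placing 1:c first → 1260 extensions
  placing 3:b first → 1260 extensions
total linear extensions = 3150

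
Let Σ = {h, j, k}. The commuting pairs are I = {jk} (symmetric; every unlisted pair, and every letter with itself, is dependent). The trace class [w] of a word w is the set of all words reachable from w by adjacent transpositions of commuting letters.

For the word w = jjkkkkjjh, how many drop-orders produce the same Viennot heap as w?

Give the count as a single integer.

70

0(j) covers ∅
1(j) covers 0:j
2(k) covers ∅
3(k) covers 2:k
4(k) covers 3:k
5(k) covers 4:k
6(j) covers 1:j
7(j) covers 6:j
8(h) covers 5:k, 7:j
floor of heap: 0:j, 2:k
completions by unplaced set U, small U first (add the entries for U minus each lowest piece of U):
  |U|=1: {8}:1
  |U|=2: {5,8}:1  {7,8}:1
  |U|=3: {4,5,8}:1  {5,7,8}:2  {6,7,8}:1
  |U|=4: {1,6,7,8}:1  {3,4,5,8}:1  {4,5,7,8}:3  {5,6,7,8}:3
  |U|=5: {0,1,6,7,8}:1  {1,5,6,7,8}:4  {2,3,4,5,8}:1  {3,4,5,7,8}:4  {4,5,6,7,8}:6
  |U|=6: {0,1,5,6,7,8}:5  {1,4,5,6,7,8}:10  {2,3,4,5,7,8}:5  {3,4,5,6,7,8}:10
  |U|=7: {0,1,4,5,6,7,8}:15  {1,3,4,5,6,7,8}:20  {2,3,4,5,6,7,8}:15
  start at 0(j): 35
  start at 2(k): 35
sum over floor = 70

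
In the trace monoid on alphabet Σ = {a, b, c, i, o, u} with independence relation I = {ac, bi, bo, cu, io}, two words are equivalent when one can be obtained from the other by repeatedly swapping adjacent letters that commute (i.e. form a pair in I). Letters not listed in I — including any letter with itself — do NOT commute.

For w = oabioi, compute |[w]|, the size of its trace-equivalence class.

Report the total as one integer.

12

0(o) covers ∅
1(a) covers 0:o
2(b) covers 1:a
3(i) covers 1:a
4(o) covers 1:a
5(i) covers 3:i
floor of heap: 0:o
completions by unplaced set U, small U first (add the entries for U minus each lowest piece of U):
  |U|=1: {2}:1  {4}:1  {5}:1
  |U|=2: {2,4}:2  {2,5}:2  {3,5}:1  {4,5}:2
  |U|=3: {2,3,5}:3  {2,4,5}:6  {3,4,5}:3
  |U|=4: {2,3,4,5}:12
  start at 0(o): 12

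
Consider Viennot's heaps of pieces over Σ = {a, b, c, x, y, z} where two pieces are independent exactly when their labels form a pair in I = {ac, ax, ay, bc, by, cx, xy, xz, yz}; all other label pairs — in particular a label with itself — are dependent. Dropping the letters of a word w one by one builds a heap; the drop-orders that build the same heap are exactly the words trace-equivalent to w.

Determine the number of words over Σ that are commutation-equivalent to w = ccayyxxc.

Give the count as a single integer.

168

piece 0:c — minimal
piece 1:c rests on {0:c}
piece 2:a — minimal
piece 3:y rests on {1:c}
piece 4:y rests on {3:y}
piece 5:x — minimal
piece 6:x rests on {5:x}
piece 7:c rests on {4:y}
minimal pieces: {0:c, 2:a, 5:x}
ways to finish when only these pieces remain (= sum over removing one remaining piece with nothing left below it):
  1 left: {2}→1  {6}→1  {7}→1
  2 left: {2,6}→2  {2,7}→2  {4,7}→1  {5,6}→1  {6,7}→2
  3 left: {2,4,7}→3  {2,5,6}→3  {2,6,7}→6  {3,4,7}→1  {4,6,7}→3  {5,6,7}→3
  4 left: {1,3,4,7}→1  {2,3,4,7}→4  {2,4,6,7}→12  {2,5,6,7}→12  {3,4,6,7}→4  {4,5,6,7}→6
  5 left: {0,1,3,4,7}→1  {1,2,3,4,7}→5  {1,3,4,6,7}→5  {2,3,4,6,7}→20  {2,4,5,6,7}→30  {3,4,5,6,7}→10
  6 left: {0,1,2,3,4,7}→6  {0,1,3,4,6,7}→6  {1,2,3,4,6,7}→30  {1,3,4,5,6,7}→15  {2,3,4,5,6,7}→60
  placing 0:c first → 105 extensions
  placing 2:a first → 21 extensions
  placing 5:x first → 42 extensions
total linear extensions = 168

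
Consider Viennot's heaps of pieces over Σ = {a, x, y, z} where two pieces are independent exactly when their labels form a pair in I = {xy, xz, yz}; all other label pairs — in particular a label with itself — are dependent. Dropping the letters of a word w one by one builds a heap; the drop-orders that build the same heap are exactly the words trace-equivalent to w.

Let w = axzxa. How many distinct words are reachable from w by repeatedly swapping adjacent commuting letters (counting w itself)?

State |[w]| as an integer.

0(a) covers ∅
1(x) covers 0:a
2(z) covers 0:a
3(x) covers 1:x
4(a) covers 2:z, 3:x
floor of heap: 0:a
completions by unplaced set U, small U first (add the entries for U minus each lowest piece of U):
  |U|=1: {4}:1
  |U|=2: {2,4}:1  {3,4}:1
  |U|=3: {1,3,4}:1  {2,3,4}:2
  start at 0(a): 3

3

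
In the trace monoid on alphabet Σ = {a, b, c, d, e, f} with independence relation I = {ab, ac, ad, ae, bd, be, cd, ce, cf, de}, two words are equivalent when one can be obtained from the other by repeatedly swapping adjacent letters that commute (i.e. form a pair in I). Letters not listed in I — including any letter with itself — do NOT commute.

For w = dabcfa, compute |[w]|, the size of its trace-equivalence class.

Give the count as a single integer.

piece 0:d — minimal
piece 1:a — minimal
piece 2:b — minimal
piece 3:c rests on {2:b}
piece 4:f rests on {0:d, 1:a, 2:b}
piece 5:a rests on {4:f}
minimal pieces: {0:d, 1:a, 2:b}
ways to finish when only these pieces remain (= sum over removing one remaining piece with nothing left below it):
  1 left: {3}→1  {5}→1
  2 left: {3,5}→2  {4,5}→1
  3 left: {0,4,5}→1  {1,4,5}→1  {3,4,5}→3
  4 left: {0,1,4,5}→2  {0,3,4,5}→4  {1,3,4,5}→4  {2,3,4,5}→3
  placing 0:d first → 7 extensions
  placing 1:a first → 7 extensions
  placing 2:b first → 10 extensions
total linear extensions = 24

24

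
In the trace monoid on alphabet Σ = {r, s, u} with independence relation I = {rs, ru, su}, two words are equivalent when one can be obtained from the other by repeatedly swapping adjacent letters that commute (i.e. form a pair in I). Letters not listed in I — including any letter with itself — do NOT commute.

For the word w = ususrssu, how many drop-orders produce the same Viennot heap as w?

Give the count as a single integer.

280

#0=u has no predecessor
#1=s has no predecessor
#2=u depends on [0:u]
#3=s depends on [1:s]
#4=r has no predecessor
#5=s depends on [3:s]
#6=s depends on [5:s]
#7=u depends on [2:u]
sources: [0:u, 1:s, 4:r]
N(rest) = Σ N(rest − s) over sources s of rest; N(one piece) = 1:
  size 1 → [4]=1  [6]=1  [7]=1
  size 2 → [2,7]=1  [4,6]=2  [4,7]=2  [5,6]=1  [6,7]=2
  size 3 → [0,2,7]=1  [2,4,7]=3  [2,6,7]=3  [3,5,6]=1  [4,5,6]=3  [4,6,7]=6  [5,6,7]=3
  size 4 → [0,2,4,7]=4  [0,2,6,7]=4  [1,3,5,6]=1  [2,4,6,7]=12  [2,5,6,7]=6  [3,4,5,6]=4  [3,5,6,7]=4  [4,5,6,7]=12
  size 5 → [0,2,4,6,7]=20  [0,2,5,6,7]=10  [1,3,4,5,6]=5  [1,3,5,6,7]=5  [2,3,5,6,7]=10  [2,4,5,6,7]=30  [3,4,5,6,7]=20
  size 6 → [0,2,3,5,6,7]=20  [0,2,4,5,6,7]=60  [1,2,3,5,6,7]=15  [1,3,4,5,6,7]=30  [2,3,4,5,6,7]=60
  first=0(u) contributes 105
  first=1(s) contributes 140
  first=4(r) contributes 35
|[w]| = 280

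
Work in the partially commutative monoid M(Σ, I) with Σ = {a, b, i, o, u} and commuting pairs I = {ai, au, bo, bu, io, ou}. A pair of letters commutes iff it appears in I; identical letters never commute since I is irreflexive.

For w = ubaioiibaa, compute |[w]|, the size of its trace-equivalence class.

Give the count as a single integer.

34

#0=u has no predecessor
#1=b has no predecessor
#2=a depends on [1:b]
#3=i depends on [0:u, 1:b]
#4=o depends on [2:a]
#5=i depends on [3:i]
#6=i depends on [5:i]
#7=b depends on [2:a, 6:i]
#8=a depends on [4:o, 7:b]
#9=a depends on [8:a]
sources: [0:u, 1:b]
N(rest) = Σ N(rest − s) over sources s of rest; N(one piece) = 1:
  size 1 → [9]=1
  size 2 → [8,9]=1
  size 3 → [4,8,9]=1  [7,8,9]=1
  size 4 → [4,7,8,9]=2  [6,7,8,9]=1
  size 5 → [2,4,7,8,9]=2  [4,6,7,8,9]=3  [5,6,7,8,9]=1
  size 6 → [2,4,6,7,8,9]=5  [3,5,6,7,8,9]=1  [4,5,6,7,8,9]=4
  size 7 → [0,3,5,6,7,8,9]=1  [2,4,5,6,7,8,9]=9  [3,4,5,6,7,8,9]=5
  size 8 → [0,3,4,5,6,7,8,9]=6  [2,3,4,5,6,7,8,9]=14
  first=0(u) contributes 14
  first=1(b) contributes 20
|[w]| = 34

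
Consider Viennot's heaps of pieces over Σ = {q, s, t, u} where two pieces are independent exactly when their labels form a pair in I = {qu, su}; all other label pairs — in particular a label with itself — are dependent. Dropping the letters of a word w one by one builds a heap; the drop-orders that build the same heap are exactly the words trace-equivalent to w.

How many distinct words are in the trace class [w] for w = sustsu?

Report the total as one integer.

#0=s has no predecessor
#1=u has no predecessor
#2=s depends on [0:s]
#3=t depends on [1:u, 2:s]
#4=s depends on [3:t]
#5=u depends on [3:t]
sources: [0:s, 1:u]
N(rest) = Σ N(rest − s) over sources s of rest; N(one piece) = 1:
  size 1 → [4]=1  [5]=1
  size 2 → [4,5]=2
  size 3 → [3,4,5]=2
  size 4 → [1,3,4,5]=2  [2,3,4,5]=2
  first=0(s) contributes 4
  first=1(u) contributes 2
|[w]| = 6

6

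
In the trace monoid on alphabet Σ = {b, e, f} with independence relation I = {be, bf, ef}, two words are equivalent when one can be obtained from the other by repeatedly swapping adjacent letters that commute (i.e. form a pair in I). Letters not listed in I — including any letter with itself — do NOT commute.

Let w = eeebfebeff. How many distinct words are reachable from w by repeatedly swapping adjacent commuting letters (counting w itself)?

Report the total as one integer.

#0=e has no predecessor
#1=e depends on [0:e]
#2=e depends on [1:e]
#3=b has no predecessor
#4=f has no predecessor
#5=e depends on [2:e]
#6=b depends on [3:b]
#7=e depends on [5:e]
#8=f depends on [4:f]
#9=f depends on [8:f]
sources: [0:e, 3:b, 4:f]
N(rest) = Σ N(rest − s) over sources s of rest; N(one piece) = 1:
  size 1 → [6]=1  [7]=1  [9]=1
  size 2 → [3,6]=1  [5,7]=1  [6,7]=2  [6,9]=2  [7,9]=2  [8,9]=1
  size 3 → [2,5,7]=1  [3,6,7]=3  [3,6,9]=3  [4,8,9]=1  [5,6,7]=3  [5,7,9]=3  [6,7,9]=6  [6,8,9]=3  [7,8,9]=3
  size 4 → [1,2,5,7]=1  [2,5,6,7]=4  [2,5,7,9]=4  [3,5,6,7]=6  [3,6,7,9]=12  [3,6,8,9]=6  [4,6,8,9]=4  [4,7,8,9]=4  [5,6,7,9]=12  [5,7,8,9]=6  [6,7,8,9]=12
  size 5 → [0,1,2,5,7]=1  [1,2,5,6,7]=5  [1,2,5,7,9]=5  [2,3,5,6,7]=10  [2,5,6,7,9]=20  [2,5,7,8,9]=10  [3,4,6,8,9]=10  [3,5,6,7,9]=30  [3,6,7,8,9]=30  [4,5,7,8,9]=10  [4,6,7,8,9]=20  [5,6,7,8,9]=30
  size 6 → [0,1,2,5,6,7]=6  [0,1,2,5,7,9]=6  [1,2,3,5,6,7]=15  [1,2,5,6,7,9]=30  [1,2,5,7,8,9]=15  [2,3,5,6,7,9]=60  [2,4,5,7,8,9]=20  [2,5,6,7,8,9]=60  [3,4,6,7,8,9]=60  [3,5,6,7,8,9]=90  [4,5,6,7,8,9]=60
  size 7 → [0,1,2,3,5,6,7]=21  [0,1,2,5,6,7,9]=42  [0,1,2,5,7,8,9]=21  [1,2,3,5,6,7,9]=105  [1,2,4,5,7,8,9]=35  [1,2,5,6,7,8,9]=105  [2,3,5,6,7,8,9]=210  [2,4,5,6,7,8,9]=140  [3,4,5,6,7,8,9]=210
  size 8 → [0,1,2,3,5,6,7,9]=168  [0,1,2,4,5,7,8,9]=56  [0,1,2,5,6,7,8,9]=168  [1,2,3,5,6,7,8,9]=420  [1,2,4,5,6,7,8,9]=280  [2,3,4,5,6,7,8,9]=560
  first=0(e) contributes 1260
  first=3(b) contributes 504
  first=4(f) contributes 756
|[w]| = 2520

2520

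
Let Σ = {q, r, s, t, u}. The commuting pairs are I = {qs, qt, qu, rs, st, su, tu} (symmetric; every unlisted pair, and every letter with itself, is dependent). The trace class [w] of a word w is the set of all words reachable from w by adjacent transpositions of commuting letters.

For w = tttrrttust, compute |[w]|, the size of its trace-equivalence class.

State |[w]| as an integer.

40

0(t) covers ∅
1(t) covers 0:t
2(t) covers 1:t
3(r) covers 2:t
4(r) covers 3:r
5(t) covers 4:r
6(t) covers 5:t
7(u) covers 4:r
8(s) covers ∅
9(t) covers 6:t
floor of heap: 0:t, 8:s
completions by unplaced set U, small U first (add the entries for U minus each lowest piece of U):
  |U|=1: {7}:1  {8}:1  {9}:1
  |U|=2: {6,9}:1  {7,8}:2  {7,9}:2  {8,9}:2
  |U|=3: {5,6,9}:1  {6,7,9}:3  {6,8,9}:3  {7,8,9}:6
  |U|=4: {5,6,7,9}:4  {5,6,8,9}:4  {6,7,8,9}:12
  |U|=5: {4,5,6,7,9}:4  {5,6,7,8,9}:20
  |U|=6: {3,4,5,6,7,9}:4  {4,5,6,7,8,9}:24
  |U|=7: {2,3,4,5,6,7,9}:4  {3,4,5,6,7,8,9}:28
  |U|=8: {1,2,3,4,5,6,7,9}:4  {2,3,4,5,6,7,8,9}:32
  start at 0(t): 36
  start at 8(s): 4
sum over floor = 40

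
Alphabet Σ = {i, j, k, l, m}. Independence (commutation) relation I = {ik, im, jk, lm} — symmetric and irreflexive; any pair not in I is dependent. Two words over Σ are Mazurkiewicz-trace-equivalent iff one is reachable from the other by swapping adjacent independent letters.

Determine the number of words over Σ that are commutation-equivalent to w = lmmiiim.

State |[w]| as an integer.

35

#0=l has no predecessor
#1=m has no predecessor
#2=m depends on [1:m]
#3=i depends on [0:l]
#4=i depends on [3:i]
#5=i depends on [4:i]
#6=m depends on [2:m]
sources: [0:l, 1:m]
N(rest) = Σ N(rest − s) over sources s of rest; N(one piece) = 1:
  size 1 → [5]=1  [6]=1
  size 2 → [2,6]=1  [4,5]=1  [5,6]=2
  size 3 → [1,2,6]=1  [2,5,6]=3  [3,4,5]=1  [4,5,6]=3
  size 4 → [0,3,4,5]=1  [1,2,5,6]=4  [2,4,5,6]=6  [3,4,5,6]=4
  size 5 → [0,3,4,5,6]=5  [1,2,4,5,6]=10  [2,3,4,5,6]=10
  first=0(l) contributes 20
  first=1(m) contributes 15
|[w]| = 35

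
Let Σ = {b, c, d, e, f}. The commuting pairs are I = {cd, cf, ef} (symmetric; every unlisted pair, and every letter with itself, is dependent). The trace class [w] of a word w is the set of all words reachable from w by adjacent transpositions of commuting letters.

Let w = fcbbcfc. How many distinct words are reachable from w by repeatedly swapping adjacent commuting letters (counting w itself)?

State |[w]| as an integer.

#0=f has no predecessor
#1=c has no predecessor
#2=b depends on [0:f, 1:c]
#3=b depends on [2:b]
#4=c depends on [3:b]
#5=f depends on [3:b]
#6=c depends on [4:c]
sources: [0:f, 1:c]
N(rest) = Σ N(rest − s) over sources s of rest; N(one piece) = 1:
  size 1 → [5]=1  [6]=1
  size 2 → [4,6]=1  [5,6]=2
  size 3 → [4,5,6]=3
  size 4 → [3,4,5,6]=3
  size 5 → [2,3,4,5,6]=3
  first=0(f) contributes 3
  first=1(c) contributes 3
|[w]| = 6

6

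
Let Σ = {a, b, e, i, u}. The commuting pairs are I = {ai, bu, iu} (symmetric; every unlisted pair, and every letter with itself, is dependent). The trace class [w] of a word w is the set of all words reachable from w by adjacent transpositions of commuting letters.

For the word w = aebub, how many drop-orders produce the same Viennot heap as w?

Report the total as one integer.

3

drop 0:a onto floor
drop 1:e onto {0:a}
drop 2:b onto {1:e}
drop 3:u onto {1:e}
drop 4:b onto {2:b}
ground layer = {0:a}
drop-orders for the pieces not yet dropped (sum over which currently-grounded one goes next):
  1 to go: {3} 1  {4} 1
  2 to go: {2,4} 1  {3,4} 2
  3 to go: {2,3,4} 3
  if 0:a drops first: 3 orders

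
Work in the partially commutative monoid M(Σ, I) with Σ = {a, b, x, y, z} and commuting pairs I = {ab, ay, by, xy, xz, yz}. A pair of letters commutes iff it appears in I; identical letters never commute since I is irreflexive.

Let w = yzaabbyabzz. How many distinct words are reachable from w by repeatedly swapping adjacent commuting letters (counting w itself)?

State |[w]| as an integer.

1100

drop 0:y onto floor
drop 1:z onto floor
drop 2:a onto {1:z}
drop 3:a onto {2:a}
drop 4:b onto {1:z}
drop 5:b onto {4:b}
drop 6:y onto {0:y}
drop 7:a onto {3:a}
drop 8:b onto {5:b}
drop 9:z onto {7:a, 8:b}
drop 10:z onto {9:z}
ground layer = {0:y, 1:z}
drop-orders for the pieces not yet dropped (sum over which currently-grounded one goes next):
  1 to go: {6} 1  {10} 1
  2 to go: {0,6} 1  {6,10} 2  {9,10} 1
  3 to go: {0,6,10} 3  {6,9,10} 3  {7,9,10} 1  {8,9,10} 1
  4 to go: {0,6,9,10} 6  {3,7,9,10} 1  {5,8,9,10} 1  {6,7,9,10} 4  {6,8,9,10} 4  {7,8,9,10} 2
  5 to go: {0,6,7,9,10} 10  {0,6,8,9,10} 10  {2,3,7,9,10} 1  {3,6,7,9,10} 5  {3,7,8,9,10} 3  {4,5,8,9,10} 1  {5,6,8,9,10} 5  {5,7,8,9,10} 3  {6,7,8,9,10} 10
  6 to go: {0,3,6,7,9,10} 15  {0,5,6,8,9,10} 15  {0,6,7,8,9,10} 30  {2,3,6,7,9,10} 6  {2,3,7,8,9,10} 4  {3,5,7,8,9,10} 6  {3,6,7,8,9,10} 18  {4,5,6,8,9,10} 6  {4,5,7,8,9,10} 4  {5,6,7,8,9,10} 18
  7 to go: {0,2,3,6,7,9,10} 21  {0,3,6,7,8,9,10} 63  {0,4,5,6,8,9,10} 21  {0,5,6,7,8,9,10} 63  {2,3,5,7,8,9,10} 10  {2,3,6,7,8,9,10} 28  {3,4,5,7,8,9,10} 10  {3,5,6,7,8,9,10} 42  {4,5,6,7,8,9,10} 28
  8 to go: {0,2,3,6,7,8,9,10} 112  {0,3,5,6,7,8,9,10} 168  {0,4,5,6,7,8,9,10} 112  {2,3,4,5,7,8,9,10} 20  {2,3,5,6,7,8,9,10} 80  {3,4,5,6,7,8,9,10} 80
  9 to go: {0,2,3,5,6,7,8,9,10} 360  {0,3,4,5,6,7,8,9,10} 360  {1,2,3,4,5,7,8,9,10} 20  {2,3,4,5,6,7,8,9,10} 180
  if 0:y drops first: 200 orders
  if 1:z drops first: 900 orders
heap linearizations: 1100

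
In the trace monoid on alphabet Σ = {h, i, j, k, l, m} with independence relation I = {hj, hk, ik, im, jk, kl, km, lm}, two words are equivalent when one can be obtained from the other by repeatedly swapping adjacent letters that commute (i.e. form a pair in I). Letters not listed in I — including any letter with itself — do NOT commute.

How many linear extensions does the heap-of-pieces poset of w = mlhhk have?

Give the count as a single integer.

10

#0=m has no predecessor
#1=l has no predecessor
#2=h depends on [0:m, 1:l]
#3=h depends on [2:h]
#4=k has no predecessor
sources: [0:m, 1:l, 4:k]
N(rest) = Σ N(rest − s) over sources s of rest; N(one piece) = 1:
  size 1 → [3]=1  [4]=1
  size 2 → [2,3]=1  [3,4]=2
  size 3 → [0,2,3]=1  [1,2,3]=1  [2,3,4]=3
  first=0(m) contributes 4
  first=1(l) contributes 4
  first=4(k) contributes 2
|[w]| = 10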